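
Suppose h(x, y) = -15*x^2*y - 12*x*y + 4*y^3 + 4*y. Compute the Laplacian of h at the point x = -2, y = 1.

∂²h/∂x² = -30*y
∂²h/∂y² = 24*y
∇²h = -6*y
At (-2, 1): -6.

-6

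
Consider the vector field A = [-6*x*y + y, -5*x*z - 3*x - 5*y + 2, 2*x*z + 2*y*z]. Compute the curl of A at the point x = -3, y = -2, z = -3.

(∇×A)₁ = ∂A₃/∂y − ∂A₂/∂z = 5*x + 2*z
(∇×A)₂ = ∂A₁/∂z − ∂A₃/∂x = -2*z
(∇×A)₃ = ∂A₂/∂x − ∂A₁/∂y = 6*x - 5*z - 4
∇×A = (5*x + 2*z, -2*z, 6*x - 5*z - 4)
At (-3, -2, -3): (-21, 6, -7).

(-21, 6, -7)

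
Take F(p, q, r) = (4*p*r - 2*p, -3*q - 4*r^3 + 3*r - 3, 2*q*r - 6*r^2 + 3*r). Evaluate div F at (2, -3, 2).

∂F₁/∂p = 4*r - 2
∂F₂/∂q = -3
∂F₃/∂r = 2*q - 12*r + 3
∇·F = 2*q - 8*r - 2
At (2, -3, 2): -24.

-24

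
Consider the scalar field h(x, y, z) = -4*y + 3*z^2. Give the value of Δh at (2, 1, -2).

∂²h/∂x² = 0
∂²h/∂y² = 0
∂²h/∂z² = 6
∇²h = 6
At (2, 1, -2): 6.

6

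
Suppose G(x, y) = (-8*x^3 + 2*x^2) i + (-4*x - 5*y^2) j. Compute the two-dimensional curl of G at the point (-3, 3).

∂G₂/∂x = -4
∂G₁/∂y = 0
Scalar curl = -4
At (-3, 3): -4.

-4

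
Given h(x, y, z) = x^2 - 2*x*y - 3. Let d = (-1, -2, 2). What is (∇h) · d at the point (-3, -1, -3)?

∂h/∂x = 2*x - 2*y
∂h/∂y = -2*x
∂h/∂z = 0
∇h at (-3, -1, -3) = (-4, 6, 0)
∇h · d = (-4)(-1) + (6)(-2) + (0)(2) = -8

-8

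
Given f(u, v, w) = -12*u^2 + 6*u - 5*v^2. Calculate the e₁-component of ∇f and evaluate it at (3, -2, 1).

-66

(∇f)_1 = ∂f/∂u = -24*u + 6
At (3, -2, 1): -66.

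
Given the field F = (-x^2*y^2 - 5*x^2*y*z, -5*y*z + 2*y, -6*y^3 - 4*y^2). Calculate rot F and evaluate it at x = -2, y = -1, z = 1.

(∇×F)₁ = ∂F₃/∂y − ∂F₂/∂z = -18*y^2 - 3*y
(∇×F)₂ = ∂F₁/∂z − ∂F₃/∂x = -5*x^2*y
(∇×F)₃ = ∂F₂/∂x − ∂F₁/∂y = 2*x^2*y + 5*x^2*z
∇×F = (-18*y^2 - 3*y, -5*x^2*y, 2*x^2*y + 5*x^2*z)
At (-2, -1, 1): (-15, 20, 12).

(-15, 20, 12)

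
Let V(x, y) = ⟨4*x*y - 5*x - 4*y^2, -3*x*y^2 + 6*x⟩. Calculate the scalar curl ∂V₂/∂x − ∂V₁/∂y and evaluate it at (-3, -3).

-33

∂V₂/∂x = -3*y^2 + 6
∂V₁/∂y = 4*x - 8*y
Scalar curl = -4*x - 3*y^2 + 8*y + 6
At (-3, -3): -33.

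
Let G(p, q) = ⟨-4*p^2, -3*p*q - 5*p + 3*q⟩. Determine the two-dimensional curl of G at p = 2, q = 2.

-11

∂G₂/∂p = -3*q - 5
∂G₁/∂q = 0
Scalar curl = -3*q - 5
At (2, 2): -11.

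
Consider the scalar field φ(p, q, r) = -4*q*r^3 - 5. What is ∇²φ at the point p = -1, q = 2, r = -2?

∂²φ/∂p² = 0
∂²φ/∂q² = 0
∂²φ/∂r² = -24*q*r
∇²φ = -24*q*r
At (-1, 2, -2): 96.

96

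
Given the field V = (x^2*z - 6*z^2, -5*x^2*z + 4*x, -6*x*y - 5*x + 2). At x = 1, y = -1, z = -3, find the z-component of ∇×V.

(∇×V)_3 = ∂V₂/∂x − ∂V₁/∂y
= -10*x*z + 4 − (0)
= -10*x*z + 4
At (1, -1, -3): 34.

34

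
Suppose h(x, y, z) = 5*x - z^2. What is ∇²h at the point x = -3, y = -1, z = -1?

-2

∂²h/∂x² = 0
∂²h/∂y² = 0
∂²h/∂z² = -2
∇²h = -2
At (-3, -1, -1): -2.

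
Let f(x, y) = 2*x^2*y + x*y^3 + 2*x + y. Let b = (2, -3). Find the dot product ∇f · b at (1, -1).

∂f/∂x = 4*x*y + y^3 + 2
∂f/∂y = 2*x^2 + 3*x*y^2 + 1
∇f at (1, -1) = (-3, 6)
∇f · b = (-3)(2) + (6)(-3) = -24

-24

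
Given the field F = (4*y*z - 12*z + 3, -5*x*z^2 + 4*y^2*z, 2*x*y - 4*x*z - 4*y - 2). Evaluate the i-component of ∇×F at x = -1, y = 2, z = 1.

(∇×F)_1 = ∂F₃/∂y − ∂F₂/∂z
= 2*x - 4 − (-10*x*z + 4*y^2)
= 10*x*z + 2*x - 4*y^2 - 4
At (-1, 2, 1): -32.

-32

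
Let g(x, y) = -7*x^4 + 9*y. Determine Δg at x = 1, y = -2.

-84

∂²g/∂x² = -84*x^2
∂²g/∂y² = 0
∇²g = -84*x^2
At (1, -2): -84.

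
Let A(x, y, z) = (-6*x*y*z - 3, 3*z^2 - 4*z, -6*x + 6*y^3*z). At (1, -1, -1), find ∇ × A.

(∇×A)₁ = ∂A₃/∂y − ∂A₂/∂z = 18*y^2*z - 6*z + 4
(∇×A)₂ = ∂A₁/∂z − ∂A₃/∂x = -6*x*y + 6
(∇×A)₃ = ∂A₂/∂x − ∂A₁/∂y = 6*x*z
∇×A = (18*y^2*z - 6*z + 4, -6*x*y + 6, 6*x*z)
At (1, -1, -1): (-8, 12, -6).

(-8, 12, -6)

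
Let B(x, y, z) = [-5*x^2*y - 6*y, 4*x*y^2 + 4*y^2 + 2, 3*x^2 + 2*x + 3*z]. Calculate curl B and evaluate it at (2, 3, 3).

(0, -14, 62)

(∇×B)₁ = ∂B₃/∂y − ∂B₂/∂z = 0
(∇×B)₂ = ∂B₁/∂z − ∂B₃/∂x = -6*x - 2
(∇×B)₃ = ∂B₂/∂x − ∂B₁/∂y = 5*x^2 + 4*y^2 + 6
∇×B = (0, -6*x - 2, 5*x^2 + 4*y^2 + 6)
At (2, 3, 3): (0, -14, 62).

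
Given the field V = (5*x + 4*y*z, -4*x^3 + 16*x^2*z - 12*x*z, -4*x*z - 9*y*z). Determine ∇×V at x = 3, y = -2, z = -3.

(∇×V)₁ = ∂V₃/∂y − ∂V₂/∂z = -16*x^2 + 12*x - 9*z
(∇×V)₂ = ∂V₁/∂z − ∂V₃/∂x = 4*y + 4*z
(∇×V)₃ = ∂V₂/∂x − ∂V₁/∂y = -12*x^2 + 32*x*z - 16*z
∇×V = (-16*x^2 + 12*x - 9*z, 4*y + 4*z, -12*x^2 + 32*x*z - 16*z)
At (3, -2, -3): (-81, -20, -348).

(-81, -20, -348)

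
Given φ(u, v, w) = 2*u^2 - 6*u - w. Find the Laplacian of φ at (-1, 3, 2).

∂²φ/∂u² = 4
∂²φ/∂v² = 0
∂²φ/∂w² = 0
∇²φ = 4
At (-1, 3, 2): 4.

4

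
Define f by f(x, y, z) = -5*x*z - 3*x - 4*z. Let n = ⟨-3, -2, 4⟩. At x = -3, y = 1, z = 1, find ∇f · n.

∂f/∂x = -5*z - 3
∂f/∂y = 0
∂f/∂z = -5*x - 4
∇f at (-3, 1, 1) = (-8, 0, 11)
∇f · n = (-8)(-3) + (0)(-2) + (11)(4) = 68

68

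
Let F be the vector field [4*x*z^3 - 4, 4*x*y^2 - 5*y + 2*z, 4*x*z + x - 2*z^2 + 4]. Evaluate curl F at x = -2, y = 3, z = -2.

(∇×F)₁ = ∂F₃/∂y − ∂F₂/∂z = -2
(∇×F)₂ = ∂F₁/∂z − ∂F₃/∂x = 12*x*z^2 - 4*z - 1
(∇×F)₃ = ∂F₂/∂x − ∂F₁/∂y = 4*y^2
∇×F = (-2, 12*x*z^2 - 4*z - 1, 4*y^2)
At (-2, 3, -2): (-2, -89, 36).

(-2, -89, 36)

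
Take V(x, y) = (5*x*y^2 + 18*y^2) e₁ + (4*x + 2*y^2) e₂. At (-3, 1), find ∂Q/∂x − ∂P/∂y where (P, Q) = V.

-2

∂V₂/∂x = 4
∂V₁/∂y = 10*x*y + 36*y
Scalar curl = -10*x*y - 36*y + 4
At (-3, 1): -2.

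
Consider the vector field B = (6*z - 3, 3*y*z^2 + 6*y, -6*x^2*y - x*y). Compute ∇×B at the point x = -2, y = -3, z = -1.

(-40, 75, 0)

(∇×B)₁ = ∂B₃/∂y − ∂B₂/∂z = -6*x^2 - x - 6*y*z
(∇×B)₂ = ∂B₁/∂z − ∂B₃/∂x = 12*x*y + y + 6
(∇×B)₃ = ∂B₂/∂x − ∂B₁/∂y = 0
∇×B = (-6*x^2 - x - 6*y*z, 12*x*y + y + 6, 0)
At (-2, -3, -1): (-40, 75, 0).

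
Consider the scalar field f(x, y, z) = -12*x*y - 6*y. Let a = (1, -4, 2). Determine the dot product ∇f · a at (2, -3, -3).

156

∂f/∂x = -12*y
∂f/∂y = -12*x - 6
∂f/∂z = 0
∇f at (2, -3, -3) = (36, -30, 0)
∇f · a = (36)(1) + (-30)(-4) + (0)(2) = 156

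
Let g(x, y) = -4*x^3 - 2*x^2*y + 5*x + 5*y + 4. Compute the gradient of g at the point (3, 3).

(-139, -13)

∂g/∂x = -12*x^2 - 4*x*y + 5
∂g/∂y = -2*x^2 + 5
∇g = (-12*x^2 - 4*x*y + 5, -2*x^2 + 5)
At (3, 3): (-139, -13).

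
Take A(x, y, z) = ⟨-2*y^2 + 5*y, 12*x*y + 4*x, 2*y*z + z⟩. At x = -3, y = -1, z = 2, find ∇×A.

(4, 0, -17)

(∇×A)₁ = ∂A₃/∂y − ∂A₂/∂z = 2*z
(∇×A)₂ = ∂A₁/∂z − ∂A₃/∂x = 0
(∇×A)₃ = ∂A₂/∂x − ∂A₁/∂y = 16*y - 1
∇×A = (2*z, 0, 16*y - 1)
At (-3, -1, 2): (4, 0, -17).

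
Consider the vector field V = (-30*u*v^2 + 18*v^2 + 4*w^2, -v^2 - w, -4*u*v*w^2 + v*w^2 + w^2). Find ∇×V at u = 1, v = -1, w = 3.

(∇×V)₁ = ∂V₃/∂v − ∂V₂/∂w = -4*u*w^2 + w^2 + 1
(∇×V)₂ = ∂V₁/∂w − ∂V₃/∂u = 4*v*w^2 + 8*w
(∇×V)₃ = ∂V₂/∂u − ∂V₁/∂v = 60*u*v - 36*v
∇×V = (-4*u*w^2 + w^2 + 1, 4*v*w^2 + 8*w, 60*u*v - 36*v)
At (1, -1, 3): (-26, -12, -24).

(-26, -12, -24)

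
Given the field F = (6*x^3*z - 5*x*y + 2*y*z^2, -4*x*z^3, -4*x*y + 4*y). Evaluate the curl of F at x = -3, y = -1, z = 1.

(-20, -170, -21)

(∇×F)₁ = ∂F₃/∂y − ∂F₂/∂z = 12*x*z^2 - 4*x + 4
(∇×F)₂ = ∂F₁/∂z − ∂F₃/∂x = 6*x^3 + 4*y*z + 4*y
(∇×F)₃ = ∂F₂/∂x − ∂F₁/∂y = 5*x - 4*z^3 - 2*z^2
∇×F = (12*x*z^2 - 4*x + 4, 6*x^3 + 4*y*z + 4*y, 5*x - 4*z^3 - 2*z^2)
At (-3, -1, 1): (-20, -170, -21).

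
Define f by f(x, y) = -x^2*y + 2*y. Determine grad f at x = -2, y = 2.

∂f/∂x = -2*x*y
∂f/∂y = -x^2 + 2
∇f = (-2*x*y, -x^2 + 2)
At (-2, 2): (8, -2).

(8, -2)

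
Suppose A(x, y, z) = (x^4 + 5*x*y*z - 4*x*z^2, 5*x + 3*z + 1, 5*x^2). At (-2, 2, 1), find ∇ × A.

(∇×A)₁ = ∂A₃/∂y − ∂A₂/∂z = -3
(∇×A)₂ = ∂A₁/∂z − ∂A₃/∂x = 5*x*y - 8*x*z - 10*x
(∇×A)₃ = ∂A₂/∂x − ∂A₁/∂y = -5*x*z + 5
∇×A = (-3, 5*x*y - 8*x*z - 10*x, -5*x*z + 5)
At (-2, 2, 1): (-3, 16, 15).

(-3, 16, 15)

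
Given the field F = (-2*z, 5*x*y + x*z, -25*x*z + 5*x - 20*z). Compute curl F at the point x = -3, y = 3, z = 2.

(3, 43, 17)

(∇×F)₁ = ∂F₃/∂y − ∂F₂/∂z = -x
(∇×F)₂ = ∂F₁/∂z − ∂F₃/∂x = 25*z - 7
(∇×F)₃ = ∂F₂/∂x − ∂F₁/∂y = 5*y + z
∇×F = (-x, 25*z - 7, 5*y + z)
At (-3, 3, 2): (3, 43, 17).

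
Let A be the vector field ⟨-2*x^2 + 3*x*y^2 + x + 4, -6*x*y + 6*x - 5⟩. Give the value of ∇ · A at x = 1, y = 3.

18

∂A₁/∂x = -4*x + 3*y^2 + 1
∂A₂/∂y = -6*x
∇·A = -10*x + 3*y^2 + 1
At (1, 3): 18.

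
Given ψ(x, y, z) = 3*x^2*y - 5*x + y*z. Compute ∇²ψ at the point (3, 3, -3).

∂²ψ/∂x² = 6*y
∂²ψ/∂y² = 0
∂²ψ/∂z² = 0
∇²ψ = 6*y
At (3, 3, -3): 18.

18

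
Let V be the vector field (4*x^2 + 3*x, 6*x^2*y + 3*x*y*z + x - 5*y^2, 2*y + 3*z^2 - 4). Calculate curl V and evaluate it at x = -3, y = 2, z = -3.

(∇×V)₁ = ∂V₃/∂y − ∂V₂/∂z = -3*x*y + 2
(∇×V)₂ = ∂V₁/∂z − ∂V₃/∂x = 0
(∇×V)₃ = ∂V₂/∂x − ∂V₁/∂y = 12*x*y + 3*y*z + 1
∇×V = (-3*x*y + 2, 0, 12*x*y + 3*y*z + 1)
At (-3, 2, -3): (20, 0, -89).

(20, 0, -89)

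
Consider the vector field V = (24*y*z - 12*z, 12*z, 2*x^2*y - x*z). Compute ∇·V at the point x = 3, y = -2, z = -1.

∂V₁/∂x = 0
∂V₂/∂y = 0
∂V₃/∂z = -x
∇·V = -x
At (3, -2, -1): -3.

-3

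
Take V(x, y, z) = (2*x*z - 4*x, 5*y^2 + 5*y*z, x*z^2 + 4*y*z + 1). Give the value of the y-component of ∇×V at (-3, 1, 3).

-15

(∇×V)_2 = ∂V₁/∂z − ∂V₃/∂x
= 2*x − (z^2)
= 2*x - z^2
At (-3, 1, 3): -15.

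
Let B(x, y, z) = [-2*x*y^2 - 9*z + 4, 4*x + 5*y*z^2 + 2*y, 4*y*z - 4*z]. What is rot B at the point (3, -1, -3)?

(-42, -9, -8)

(∇×B)₁ = ∂B₃/∂y − ∂B₂/∂z = -10*y*z + 4*z
(∇×B)₂ = ∂B₁/∂z − ∂B₃/∂x = -9
(∇×B)₃ = ∂B₂/∂x − ∂B₁/∂y = 4*x*y + 4
∇×B = (-10*y*z + 4*z, -9, 4*x*y + 4)
At (3, -1, -3): (-42, -9, -8).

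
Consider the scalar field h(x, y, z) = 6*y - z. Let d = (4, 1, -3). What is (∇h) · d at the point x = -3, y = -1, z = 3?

9

∂h/∂x = 0
∂h/∂y = 6
∂h/∂z = -1
∇h at (-3, -1, 3) = (0, 6, -1)
∇h · d = (0)(4) + (6)(1) + (-1)(-3) = 9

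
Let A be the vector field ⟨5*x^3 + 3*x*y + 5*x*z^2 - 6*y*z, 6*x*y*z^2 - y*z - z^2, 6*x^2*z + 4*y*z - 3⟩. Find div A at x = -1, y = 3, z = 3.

30

∂A₁/∂x = 15*x^2 + 3*y + 5*z^2
∂A₂/∂y = 6*x*z^2 - z
∂A₃/∂z = 6*x^2 + 4*y
∇·A = 21*x^2 + 6*x*z^2 + 7*y + 5*z^2 - z
At (-1, 3, 3): 30.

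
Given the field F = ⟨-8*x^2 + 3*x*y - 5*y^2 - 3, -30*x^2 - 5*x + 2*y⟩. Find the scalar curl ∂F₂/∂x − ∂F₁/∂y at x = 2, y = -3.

∂F₂/∂x = -60*x - 5
∂F₁/∂y = 3*x - 10*y
Scalar curl = -63*x + 10*y - 5
At (2, -3): -161.

-161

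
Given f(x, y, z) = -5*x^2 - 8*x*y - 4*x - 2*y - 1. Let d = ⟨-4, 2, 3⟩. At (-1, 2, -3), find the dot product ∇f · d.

52

∂f/∂x = -10*x - 8*y - 4
∂f/∂y = -8*x - 2
∂f/∂z = 0
∇f at (-1, 2, -3) = (-10, 6, 0)
∇f · d = (-10)(-4) + (6)(2) + (0)(3) = 52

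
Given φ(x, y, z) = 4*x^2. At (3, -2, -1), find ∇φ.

∂φ/∂x = 8*x
∂φ/∂y = 0
∂φ/∂z = 0
∇φ = (8*x, 0, 0)
At (3, -2, -1): (24, 0, 0).

(24, 0, 0)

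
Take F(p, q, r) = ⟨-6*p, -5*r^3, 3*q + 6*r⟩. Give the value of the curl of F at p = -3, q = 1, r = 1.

(18, 0, 0)

(∇×F)₁ = ∂F₃/∂q − ∂F₂/∂r = 15*r^2 + 3
(∇×F)₂ = ∂F₁/∂r − ∂F₃/∂p = 0
(∇×F)₃ = ∂F₂/∂p − ∂F₁/∂q = 0
∇×F = (15*r^2 + 3, 0, 0)
At (-3, 1, 1): (18, 0, 0).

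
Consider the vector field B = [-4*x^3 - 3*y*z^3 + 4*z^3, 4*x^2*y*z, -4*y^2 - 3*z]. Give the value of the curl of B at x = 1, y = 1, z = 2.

(∇×B)₁ = ∂B₃/∂y − ∂B₂/∂z = -4*x^2*y - 8*y
(∇×B)₂ = ∂B₁/∂z − ∂B₃/∂x = -9*y*z^2 + 12*z^2
(∇×B)₃ = ∂B₂/∂x − ∂B₁/∂y = 8*x*y*z + 3*z^3
∇×B = (-4*x^2*y - 8*y, -9*y*z^2 + 12*z^2, 8*x*y*z + 3*z^3)
At (1, 1, 2): (-12, 12, 40).

(-12, 12, 40)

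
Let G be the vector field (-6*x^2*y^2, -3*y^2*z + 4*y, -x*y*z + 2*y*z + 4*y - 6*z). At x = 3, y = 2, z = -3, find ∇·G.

-112

∂G₁/∂x = -12*x*y^2
∂G₂/∂y = -6*y*z + 4
∂G₃/∂z = -x*y + 2*y - 6
∇·G = -12*x*y^2 - x*y - 6*y*z + 2*y - 2
At (3, 2, -3): -112.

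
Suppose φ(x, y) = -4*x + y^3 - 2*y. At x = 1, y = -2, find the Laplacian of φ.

∂²φ/∂x² = 0
∂²φ/∂y² = 6*y
∇²φ = 6*y
At (1, -2): -12.

-12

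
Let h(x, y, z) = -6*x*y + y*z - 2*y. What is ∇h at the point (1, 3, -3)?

(-18, -11, 3)

∂h/∂x = -6*y
∂h/∂y = -6*x + z - 2
∂h/∂z = y
∇h = (-6*y, -6*x + z - 2, y)
At (1, 3, -3): (-18, -11, 3).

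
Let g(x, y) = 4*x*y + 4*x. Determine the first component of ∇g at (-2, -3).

(∇g)_1 = ∂g/∂x = 4*y + 4
At (-2, -3): -8.

-8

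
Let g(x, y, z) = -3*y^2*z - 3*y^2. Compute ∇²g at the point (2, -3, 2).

-18

∂²g/∂x² = 0
∂²g/∂y² = -6*(z + 1)
∂²g/∂z² = 0
∇²g = -6*z - 6
At (2, -3, 2): -18.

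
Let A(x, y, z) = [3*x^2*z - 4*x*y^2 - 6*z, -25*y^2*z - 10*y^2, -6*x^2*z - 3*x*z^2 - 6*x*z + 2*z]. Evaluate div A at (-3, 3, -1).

∂A₁/∂x = 6*x*z - 4*y^2
∂A₂/∂y = -50*y*z - 20*y
∂A₃/∂z = -6*x^2 - 6*x*z - 6*x + 2
∇·A = -6*x^2 - 6*x - 4*y^2 - 50*y*z - 20*y + 2
At (-3, 3, -1): 20.

20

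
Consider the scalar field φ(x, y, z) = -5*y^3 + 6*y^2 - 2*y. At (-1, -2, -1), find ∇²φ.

72

∂²φ/∂x² = 0
∂²φ/∂y² = 6*(-5*y + 2)
∂²φ/∂z² = 0
∇²φ = -30*y + 12
At (-1, -2, -1): 72.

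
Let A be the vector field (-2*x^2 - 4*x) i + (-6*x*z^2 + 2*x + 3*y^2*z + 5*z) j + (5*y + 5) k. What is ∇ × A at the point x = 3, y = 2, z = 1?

(24, 0, -4)

(∇×A)₁ = ∂A₃/∂y − ∂A₂/∂z = 12*x*z - 3*y^2
(∇×A)₂ = ∂A₁/∂z − ∂A₃/∂x = 0
(∇×A)₃ = ∂A₂/∂x − ∂A₁/∂y = -6*z^2 + 2
∇×A = (12*x*z - 3*y^2, 0, -6*z^2 + 2)
At (3, 2, 1): (24, 0, -4).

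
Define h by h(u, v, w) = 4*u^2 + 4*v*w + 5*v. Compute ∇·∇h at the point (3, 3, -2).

∂²h/∂u² = 8
∂²h/∂v² = 0
∂²h/∂w² = 0
∇²h = 8
At (3, 3, -2): 8.

8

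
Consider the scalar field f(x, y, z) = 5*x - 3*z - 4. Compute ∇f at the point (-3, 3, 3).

(5, 0, -3)

∂f/∂x = 5
∂f/∂y = 0
∂f/∂z = -3
∇f = (5, 0, -3)
At (-3, 3, 3): (5, 0, -3).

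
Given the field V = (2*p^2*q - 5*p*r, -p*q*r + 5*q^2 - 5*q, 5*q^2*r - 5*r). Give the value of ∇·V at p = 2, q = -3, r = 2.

-33

∂V₁/∂p = 4*p*q - 5*r
∂V₂/∂q = -p*r + 10*q - 5
∂V₃/∂r = 5*q^2 - 5
∇·V = 4*p*q - p*r + 5*q^2 + 10*q - 5*r - 10
At (2, -3, 2): -33.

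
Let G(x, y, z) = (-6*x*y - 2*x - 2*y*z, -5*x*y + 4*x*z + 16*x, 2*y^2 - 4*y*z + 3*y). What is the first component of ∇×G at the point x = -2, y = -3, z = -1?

3

(∇×G)_1 = ∂G₃/∂y − ∂G₂/∂z
= 4*y - 4*z + 3 − (4*x)
= -4*x + 4*y - 4*z + 3
At (-2, -3, -1): 3.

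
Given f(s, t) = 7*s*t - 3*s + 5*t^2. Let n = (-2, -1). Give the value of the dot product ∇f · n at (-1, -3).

∂f/∂s = 7*t - 3
∂f/∂t = 7*s + 10*t
∇f at (-1, -3) = (-24, -37)
∇f · n = (-24)(-2) + (-37)(-1) = 85

85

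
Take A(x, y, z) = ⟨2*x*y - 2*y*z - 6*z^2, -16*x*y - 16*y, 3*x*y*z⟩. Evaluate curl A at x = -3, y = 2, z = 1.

(-9, -22, -24)

(∇×A)₁ = ∂A₃/∂y − ∂A₂/∂z = 3*x*z
(∇×A)₂ = ∂A₁/∂z − ∂A₃/∂x = -3*y*z - 2*y - 12*z
(∇×A)₃ = ∂A₂/∂x − ∂A₁/∂y = -2*x - 16*y + 2*z
∇×A = (3*x*z, -3*y*z - 2*y - 12*z, -2*x - 16*y + 2*z)
At (-3, 2, 1): (-9, -22, -24).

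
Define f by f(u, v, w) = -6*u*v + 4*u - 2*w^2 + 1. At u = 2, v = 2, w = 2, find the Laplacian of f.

-4

∂²f/∂u² = 0
∂²f/∂v² = 0
∂²f/∂w² = -4
∇²f = -4
At (2, 2, 2): -4.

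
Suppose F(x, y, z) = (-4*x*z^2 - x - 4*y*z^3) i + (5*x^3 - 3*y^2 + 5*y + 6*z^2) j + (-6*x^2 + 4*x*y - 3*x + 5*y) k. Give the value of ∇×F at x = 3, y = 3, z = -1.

(29, 15, 131)

(∇×F)₁ = ∂F₃/∂y − ∂F₂/∂z = 4*x - 12*z + 5
(∇×F)₂ = ∂F₁/∂z − ∂F₃/∂x = -8*x*z + 12*x - 12*y*z^2 - 4*y + 3
(∇×F)₃ = ∂F₂/∂x − ∂F₁/∂y = 15*x^2 + 4*z^3
∇×F = (4*x - 12*z + 5, -8*x*z + 12*x - 12*y*z^2 - 4*y + 3, 15*x^2 + 4*z^3)
At (3, 3, -1): (29, 15, 131).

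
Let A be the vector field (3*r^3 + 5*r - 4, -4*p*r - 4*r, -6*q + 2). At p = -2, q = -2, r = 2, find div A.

0

∂A₁/∂p = 0
∂A₂/∂q = 0
∂A₃/∂r = 0
∇·A = 0
At (-2, -2, 2): 0.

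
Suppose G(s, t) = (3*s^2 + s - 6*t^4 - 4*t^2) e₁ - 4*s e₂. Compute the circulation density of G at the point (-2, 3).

668

∂G₂/∂s = -4
∂G₁/∂t = -24*t^3 - 8*t
Scalar curl = 24*t^3 + 8*t - 4
At (-2, 3): 668.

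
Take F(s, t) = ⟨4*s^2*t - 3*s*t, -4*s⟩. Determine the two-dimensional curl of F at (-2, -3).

-26

∂F₂/∂s = -4
∂F₁/∂t = 4*s^2 - 3*s
Scalar curl = -4*s^2 + 3*s - 4
At (-2, -3): -26.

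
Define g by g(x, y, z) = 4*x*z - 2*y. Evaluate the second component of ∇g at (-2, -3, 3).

(∇g)_2 = ∂g/∂y = -2
At (-2, -3, 3): -2.

-2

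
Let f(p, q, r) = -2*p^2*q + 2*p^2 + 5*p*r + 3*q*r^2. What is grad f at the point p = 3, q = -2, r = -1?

∂f/∂p = -4*p*q + 4*p + 5*r
∂f/∂q = -2*p^2 + 3*r^2
∂f/∂r = 5*p + 6*q*r
∇f = (-4*p*q + 4*p + 5*r, -2*p^2 + 3*r^2, 5*p + 6*q*r)
At (3, -2, -1): (31, -15, 27).

(31, -15, 27)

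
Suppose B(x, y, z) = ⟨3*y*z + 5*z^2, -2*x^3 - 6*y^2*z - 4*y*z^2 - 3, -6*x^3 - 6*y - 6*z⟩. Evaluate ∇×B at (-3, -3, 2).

(0, 173, -60)

(∇×B)₁ = ∂B₃/∂y − ∂B₂/∂z = 6*y^2 + 8*y*z - 6
(∇×B)₂ = ∂B₁/∂z − ∂B₃/∂x = 18*x^2 + 3*y + 10*z
(∇×B)₃ = ∂B₂/∂x − ∂B₁/∂y = -6*x^2 - 3*z
∇×B = (6*y^2 + 8*y*z - 6, 18*x^2 + 3*y + 10*z, -6*x^2 - 3*z)
At (-3, -3, 2): (0, 173, -60).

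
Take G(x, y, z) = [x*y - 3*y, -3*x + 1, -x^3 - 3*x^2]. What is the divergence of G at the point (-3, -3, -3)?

-3

∂G₁/∂x = y
∂G₂/∂y = 0
∂G₃/∂z = 0
∇·G = y
At (-3, -3, -3): -3.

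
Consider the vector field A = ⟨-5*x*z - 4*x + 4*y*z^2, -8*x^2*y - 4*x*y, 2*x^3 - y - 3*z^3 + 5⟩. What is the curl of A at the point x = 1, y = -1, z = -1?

(∇×A)₁ = ∂A₃/∂y − ∂A₂/∂z = -1
(∇×A)₂ = ∂A₁/∂z − ∂A₃/∂x = -6*x^2 - 5*x + 8*y*z
(∇×A)₃ = ∂A₂/∂x − ∂A₁/∂y = -16*x*y - 4*y - 4*z^2
∇×A = (-1, -6*x^2 - 5*x + 8*y*z, -16*x*y - 4*y - 4*z^2)
At (1, -1, -1): (-1, -3, 16).

(-1, -3, 16)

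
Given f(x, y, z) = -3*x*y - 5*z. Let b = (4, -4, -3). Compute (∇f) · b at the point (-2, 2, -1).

∂f/∂x = -3*y
∂f/∂y = -3*x
∂f/∂z = -5
∇f at (-2, 2, -1) = (-6, 6, -5)
∇f · b = (-6)(4) + (6)(-4) + (-5)(-3) = -33

-33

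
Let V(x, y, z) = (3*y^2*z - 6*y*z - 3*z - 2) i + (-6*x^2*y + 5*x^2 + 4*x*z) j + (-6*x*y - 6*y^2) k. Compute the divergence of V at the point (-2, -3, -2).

-24

∂V₁/∂x = 0
∂V₂/∂y = -6*x^2
∂V₃/∂z = 0
∇·V = -6*x^2
At (-2, -3, -2): -24.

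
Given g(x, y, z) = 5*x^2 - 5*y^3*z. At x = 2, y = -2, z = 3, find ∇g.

(20, -180, 40)

∂g/∂x = 10*x
∂g/∂y = -15*y^2*z
∂g/∂z = -5*y^3
∇g = (10*x, -15*y^2*z, -5*y^3)
At (2, -2, 3): (20, -180, 40).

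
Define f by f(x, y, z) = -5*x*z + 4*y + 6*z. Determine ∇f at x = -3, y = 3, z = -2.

(10, 4, 21)

∂f/∂x = -5*z
∂f/∂y = 4
∂f/∂z = -5*x + 6
∇f = (-5*z, 4, -5*x + 6)
At (-3, 3, -2): (10, 4, 21).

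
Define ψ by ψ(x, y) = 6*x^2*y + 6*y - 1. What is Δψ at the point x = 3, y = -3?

-36

∂²ψ/∂x² = 12*y
∂²ψ/∂y² = 0
∇²ψ = 12*y
At (3, -3): -36.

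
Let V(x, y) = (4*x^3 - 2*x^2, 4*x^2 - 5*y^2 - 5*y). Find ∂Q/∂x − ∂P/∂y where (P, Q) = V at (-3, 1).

-24

∂V₂/∂x = 8*x
∂V₁/∂y = 0
Scalar curl = 8*x
At (-3, 1): -24.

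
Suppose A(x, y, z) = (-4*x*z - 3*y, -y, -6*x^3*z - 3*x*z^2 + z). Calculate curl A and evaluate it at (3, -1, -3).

(0, -471, 3)

(∇×A)₁ = ∂A₃/∂y − ∂A₂/∂z = 0
(∇×A)₂ = ∂A₁/∂z − ∂A₃/∂x = 18*x^2*z - 4*x + 3*z^2
(∇×A)₃ = ∂A₂/∂x − ∂A₁/∂y = 3
∇×A = (0, 18*x^2*z - 4*x + 3*z^2, 3)
At (3, -1, -3): (0, -471, 3).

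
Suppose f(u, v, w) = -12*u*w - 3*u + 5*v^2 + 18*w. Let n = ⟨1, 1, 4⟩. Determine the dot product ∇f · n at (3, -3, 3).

∂f/∂u = -12*w - 3
∂f/∂v = 10*v
∂f/∂w = -12*u + 18
∇f at (3, -3, 3) = (-39, -30, -18)
∇f · n = (-39)(1) + (-30)(1) + (-18)(4) = -141

-141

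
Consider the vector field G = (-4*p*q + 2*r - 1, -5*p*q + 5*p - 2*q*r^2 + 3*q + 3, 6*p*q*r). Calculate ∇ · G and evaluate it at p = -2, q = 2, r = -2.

∂G₁/∂p = -4*q
∂G₂/∂q = -5*p - 2*r^2 + 3
∂G₃/∂r = 6*p*q
∇·G = 6*p*q - 5*p - 4*q - 2*r^2 + 3
At (-2, 2, -2): -27.

-27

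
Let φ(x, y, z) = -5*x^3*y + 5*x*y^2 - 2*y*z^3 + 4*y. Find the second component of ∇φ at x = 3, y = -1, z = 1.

-163

(∇φ)_2 = ∂φ/∂y = -5*x^3 + 10*x*y - 2*z^3 + 4
At (3, -1, 1): -163.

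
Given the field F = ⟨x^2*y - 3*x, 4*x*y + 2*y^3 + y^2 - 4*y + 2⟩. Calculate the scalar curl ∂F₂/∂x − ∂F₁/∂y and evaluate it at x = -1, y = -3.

∂F₂/∂x = 4*y
∂F₁/∂y = x^2
Scalar curl = -x^2 + 4*y
At (-1, -3): -13.

-13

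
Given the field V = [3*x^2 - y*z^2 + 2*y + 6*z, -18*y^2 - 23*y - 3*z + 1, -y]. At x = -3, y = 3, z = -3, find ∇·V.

-149

∂V₁/∂x = 6*x
∂V₂/∂y = -36*y - 23
∂V₃/∂z = 0
∇·V = 6*x - 36*y - 23
At (-3, 3, -3): -149.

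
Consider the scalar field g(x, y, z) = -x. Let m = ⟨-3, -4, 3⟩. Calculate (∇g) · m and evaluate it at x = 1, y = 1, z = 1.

∂g/∂x = -1
∂g/∂y = 0
∂g/∂z = 0
∇g at (1, 1, 1) = (-1, 0, 0)
∇g · m = (-1)(-3) + (0)(-4) + (0)(3) = 3

3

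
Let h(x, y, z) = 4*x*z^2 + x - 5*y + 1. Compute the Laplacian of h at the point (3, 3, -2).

∂²h/∂x² = 0
∂²h/∂y² = 0
∂²h/∂z² = 8*x
∇²h = 8*x
At (3, 3, -2): 24.

24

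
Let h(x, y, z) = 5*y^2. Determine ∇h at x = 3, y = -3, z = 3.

(0, -30, 0)

∂h/∂x = 0
∂h/∂y = 10*y
∂h/∂z = 0
∇h = (0, 10*y, 0)
At (3, -3, 3): (0, -30, 0).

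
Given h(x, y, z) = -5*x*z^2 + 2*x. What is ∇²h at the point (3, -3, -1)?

∂²h/∂x² = 0
∂²h/∂y² = 0
∂²h/∂z² = -10*x
∇²h = -10*x
At (3, -3, -1): -30.

-30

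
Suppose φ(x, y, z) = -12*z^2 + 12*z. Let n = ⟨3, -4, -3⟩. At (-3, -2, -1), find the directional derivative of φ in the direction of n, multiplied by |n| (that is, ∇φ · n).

∂φ/∂x = 0
∂φ/∂y = 0
∂φ/∂z = -24*z + 12
∇φ at (-3, -2, -1) = (0, 0, 36)
∇φ · n = (0)(3) + (0)(-4) + (36)(-3) = -108

-108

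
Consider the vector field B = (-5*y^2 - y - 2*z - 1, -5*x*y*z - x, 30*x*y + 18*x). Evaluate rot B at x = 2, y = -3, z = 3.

(∇×B)₁ = ∂B₃/∂y − ∂B₂/∂z = 5*x*y + 30*x
(∇×B)₂ = ∂B₁/∂z − ∂B₃/∂x = -30*y - 20
(∇×B)₃ = ∂B₂/∂x − ∂B₁/∂y = -5*y*z + 10*y
∇×B = (5*x*y + 30*x, -30*y - 20, -5*y*z + 10*y)
At (2, -3, 3): (30, 70, 15).

(30, 70, 15)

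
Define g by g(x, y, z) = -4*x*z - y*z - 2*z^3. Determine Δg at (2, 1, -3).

∂²g/∂x² = 0
∂²g/∂y² = 0
∂²g/∂z² = -12*z
∇²g = -12*z
At (2, 1, -3): 36.

36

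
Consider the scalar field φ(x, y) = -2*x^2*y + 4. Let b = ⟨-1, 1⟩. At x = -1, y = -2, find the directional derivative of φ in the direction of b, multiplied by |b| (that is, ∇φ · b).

6

∂φ/∂x = -4*x*y
∂φ/∂y = -2*x^2
∇φ at (-1, -2) = (-8, -2)
∇φ · b = (-8)(-1) + (-2)(1) = 6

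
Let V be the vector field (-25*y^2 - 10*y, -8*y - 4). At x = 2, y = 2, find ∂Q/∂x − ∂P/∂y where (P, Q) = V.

110

∂V₂/∂x = 0
∂V₁/∂y = -50*y - 10
Scalar curl = 50*y + 10
At (2, 2): 110.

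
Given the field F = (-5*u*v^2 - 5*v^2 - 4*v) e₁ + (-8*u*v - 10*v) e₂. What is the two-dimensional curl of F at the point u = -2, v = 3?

-50

∂F₂/∂u = -8*v
∂F₁/∂v = -10*u*v - 10*v - 4
Scalar curl = 10*u*v + 2*v + 4
At (-2, 3): -50.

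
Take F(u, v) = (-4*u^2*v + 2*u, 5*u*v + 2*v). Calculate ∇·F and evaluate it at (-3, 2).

37

∂F₁/∂u = -8*u*v + 2
∂F₂/∂v = 5*u + 2
∇·F = -8*u*v + 5*u + 4
At (-3, 2): 37.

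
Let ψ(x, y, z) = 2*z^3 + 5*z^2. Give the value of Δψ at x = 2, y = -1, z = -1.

-2

∂²ψ/∂x² = 0
∂²ψ/∂y² = 0
∂²ψ/∂z² = 2*(6*z + 5)
∇²ψ = 12*z + 10
At (2, -1, -1): -2.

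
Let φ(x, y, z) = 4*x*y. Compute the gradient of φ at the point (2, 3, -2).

(12, 8, 0)

∂φ/∂x = 4*y
∂φ/∂y = 4*x
∂φ/∂z = 0
∇φ = (4*y, 4*x, 0)
At (2, 3, -2): (12, 8, 0).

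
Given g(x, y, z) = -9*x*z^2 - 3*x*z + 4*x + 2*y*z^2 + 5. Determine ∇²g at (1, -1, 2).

-22

∂²g/∂x² = 0
∂²g/∂y² = 0
∂²g/∂z² = 2*(-9*x + 2*y)
∇²g = -18*x + 4*y
At (1, -1, 2): -22.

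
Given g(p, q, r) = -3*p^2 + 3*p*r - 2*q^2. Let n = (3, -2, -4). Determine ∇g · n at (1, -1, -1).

∂g/∂p = -6*p + 3*r
∂g/∂q = -4*q
∂g/∂r = 3*p
∇g at (1, -1, -1) = (-9, 4, 3)
∇g · n = (-9)(3) + (4)(-2) + (3)(-4) = -47

-47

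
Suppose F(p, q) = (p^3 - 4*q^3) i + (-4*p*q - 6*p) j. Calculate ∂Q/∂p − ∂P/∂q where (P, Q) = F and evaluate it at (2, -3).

∂F₂/∂p = -4*q - 6
∂F₁/∂q = -12*q^2
Scalar curl = 12*q^2 - 4*q - 6
At (2, -3): 114.

114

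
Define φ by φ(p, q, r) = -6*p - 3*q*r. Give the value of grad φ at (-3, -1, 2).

∂φ/∂p = -6
∂φ/∂q = -3*r
∂φ/∂r = -3*q
∇φ = (-6, -3*r, -3*q)
At (-3, -1, 2): (-6, -6, 3).

(-6, -6, 3)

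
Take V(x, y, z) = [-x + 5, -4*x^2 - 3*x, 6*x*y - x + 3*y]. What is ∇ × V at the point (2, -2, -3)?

(∇×V)₁ = ∂V₃/∂y − ∂V₂/∂z = 6*x + 3
(∇×V)₂ = ∂V₁/∂z − ∂V₃/∂x = -6*y + 1
(∇×V)₃ = ∂V₂/∂x − ∂V₁/∂y = -8*x - 3
∇×V = (6*x + 3, -6*y + 1, -8*x - 3)
At (2, -2, -3): (15, 13, -19).

(15, 13, -19)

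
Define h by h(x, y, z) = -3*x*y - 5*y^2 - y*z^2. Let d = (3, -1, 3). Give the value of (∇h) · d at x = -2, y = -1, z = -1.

-12

∂h/∂x = -3*y
∂h/∂y = -3*x - 10*y - z^2
∂h/∂z = -2*y*z
∇h at (-2, -1, -1) = (3, 15, -2)
∇h · d = (3)(3) + (15)(-1) + (-2)(3) = -12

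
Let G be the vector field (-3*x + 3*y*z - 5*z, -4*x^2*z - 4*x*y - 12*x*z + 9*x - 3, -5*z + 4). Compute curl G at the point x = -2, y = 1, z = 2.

(∇×G)₁ = ∂G₃/∂y − ∂G₂/∂z = 4*x^2 + 12*x
(∇×G)₂ = ∂G₁/∂z − ∂G₃/∂x = 3*y - 5
(∇×G)₃ = ∂G₂/∂x − ∂G₁/∂y = -8*x*z - 4*y - 15*z + 9
∇×G = (4*x^2 + 12*x, 3*y - 5, -8*x*z - 4*y - 15*z + 9)
At (-2, 1, 2): (-8, -2, 7).

(-8, -2, 7)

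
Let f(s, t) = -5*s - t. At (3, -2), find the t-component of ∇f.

(∇f)_2 = ∂f/∂t = -1
At (3, -2): -1.

-1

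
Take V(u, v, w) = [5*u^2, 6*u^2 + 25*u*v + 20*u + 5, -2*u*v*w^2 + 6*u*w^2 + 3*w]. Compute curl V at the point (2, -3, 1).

(-4, -12, -31)

(∇×V)₁ = ∂V₃/∂v − ∂V₂/∂w = -2*u*w^2
(∇×V)₂ = ∂V₁/∂w − ∂V₃/∂u = 2*v*w^2 - 6*w^2
(∇×V)₃ = ∂V₂/∂u − ∂V₁/∂v = 12*u + 25*v + 20
∇×V = (-2*u*w^2, 2*v*w^2 - 6*w^2, 12*u + 25*v + 20)
At (2, -3, 1): (-4, -12, -31).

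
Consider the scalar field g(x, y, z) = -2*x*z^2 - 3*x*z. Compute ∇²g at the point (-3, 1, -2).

12

∂²g/∂x² = 0
∂²g/∂y² = 0
∂²g/∂z² = -4*x
∇²g = -4*x
At (-3, 1, -2): 12.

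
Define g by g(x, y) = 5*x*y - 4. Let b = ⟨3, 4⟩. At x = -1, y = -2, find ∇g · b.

-50

∂g/∂x = 5*y
∂g/∂y = 5*x
∇g at (-1, -2) = (-10, -5)
∇g · b = (-10)(3) + (-5)(4) = -50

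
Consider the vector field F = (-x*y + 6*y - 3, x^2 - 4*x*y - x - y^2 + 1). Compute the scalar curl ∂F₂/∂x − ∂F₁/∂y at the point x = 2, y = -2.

7

∂F₂/∂x = 2*x - 4*y - 1
∂F₁/∂y = -x + 6
Scalar curl = 3*x - 4*y - 7
At (2, -2): 7.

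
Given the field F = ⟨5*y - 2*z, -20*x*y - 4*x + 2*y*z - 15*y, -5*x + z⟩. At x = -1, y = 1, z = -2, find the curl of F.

(-2, 3, -29)

(∇×F)₁ = ∂F₃/∂y − ∂F₂/∂z = -2*y
(∇×F)₂ = ∂F₁/∂z − ∂F₃/∂x = 3
(∇×F)₃ = ∂F₂/∂x − ∂F₁/∂y = -20*y - 9
∇×F = (-2*y, 3, -20*y - 9)
At (-1, 1, -2): (-2, 3, -29).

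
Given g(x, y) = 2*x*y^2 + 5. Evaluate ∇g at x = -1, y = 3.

∂g/∂x = 2*y^2
∂g/∂y = 4*x*y
∇g = (2*y^2, 4*x*y)
At (-1, 3): (18, -12).

(18, -12)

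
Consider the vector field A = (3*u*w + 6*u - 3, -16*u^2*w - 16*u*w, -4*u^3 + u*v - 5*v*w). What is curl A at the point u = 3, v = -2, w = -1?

(200, 119, 112)

(∇×A)₁ = ∂A₃/∂v − ∂A₂/∂w = 16*u^2 + 17*u - 5*w
(∇×A)₂ = ∂A₁/∂w − ∂A₃/∂u = 12*u^2 + 3*u - v
(∇×A)₃ = ∂A₂/∂u − ∂A₁/∂v = -32*u*w - 16*w
∇×A = (16*u^2 + 17*u - 5*w, 12*u^2 + 3*u - v, -32*u*w - 16*w)
At (3, -2, -1): (200, 119, 112).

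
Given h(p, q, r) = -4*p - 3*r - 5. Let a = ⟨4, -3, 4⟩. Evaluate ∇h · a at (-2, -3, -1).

-28

∂h/∂p = -4
∂h/∂q = 0
∂h/∂r = -3
∇h at (-2, -3, -1) = (-4, 0, -3)
∇h · a = (-4)(4) + (0)(-3) + (-3)(4) = -28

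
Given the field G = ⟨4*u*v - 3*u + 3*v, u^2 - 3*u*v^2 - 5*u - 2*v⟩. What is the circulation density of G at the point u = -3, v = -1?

-5

∂G₂/∂u = 2*u - 3*v^2 - 5
∂G₁/∂v = 4*u + 3
Scalar curl = -2*u - 3*v^2 - 8
At (-3, -1): -5.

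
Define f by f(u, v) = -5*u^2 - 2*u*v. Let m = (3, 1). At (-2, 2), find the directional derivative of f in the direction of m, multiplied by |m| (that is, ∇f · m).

∂f/∂u = -10*u - 2*v
∂f/∂v = -2*u
∇f at (-2, 2) = (16, 4)
∇f · m = (16)(3) + (4)(1) = 52

52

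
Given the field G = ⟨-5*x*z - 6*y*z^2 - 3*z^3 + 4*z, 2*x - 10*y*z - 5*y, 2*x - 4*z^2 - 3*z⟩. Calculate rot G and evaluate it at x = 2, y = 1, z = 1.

(∇×G)₁ = ∂G₃/∂y − ∂G₂/∂z = 10*y
(∇×G)₂ = ∂G₁/∂z − ∂G₃/∂x = -5*x - 12*y*z - 9*z^2 + 2
(∇×G)₃ = ∂G₂/∂x − ∂G₁/∂y = 6*z^2 + 2
∇×G = (10*y, -5*x - 12*y*z - 9*z^2 + 2, 6*z^2 + 2)
At (2, 1, 1): (10, -29, 8).

(10, -29, 8)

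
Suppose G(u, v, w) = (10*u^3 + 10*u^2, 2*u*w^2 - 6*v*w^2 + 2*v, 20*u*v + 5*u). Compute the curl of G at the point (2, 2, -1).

(∇×G)₁ = ∂G₃/∂v − ∂G₂/∂w = -4*u*w + 20*u + 12*v*w
(∇×G)₂ = ∂G₁/∂w − ∂G₃/∂u = -20*v - 5
(∇×G)₃ = ∂G₂/∂u − ∂G₁/∂v = 2*w^2
∇×G = (-4*u*w + 20*u + 12*v*w, -20*v - 5, 2*w^2)
At (2, 2, -1): (24, -45, 2).

(24, -45, 2)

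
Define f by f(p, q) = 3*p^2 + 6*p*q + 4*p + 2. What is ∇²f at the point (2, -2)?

∂²f/∂p² = 6
∂²f/∂q² = 0
∇²f = 6
At (2, -2): 6.

6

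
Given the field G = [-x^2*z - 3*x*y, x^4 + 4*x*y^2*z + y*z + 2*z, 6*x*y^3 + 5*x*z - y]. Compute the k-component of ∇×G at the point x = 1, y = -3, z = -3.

-101

(∇×G)_3 = ∂G₂/∂x − ∂G₁/∂y
= 4*x^3 + 4*y^2*z − (-3*x)
= 4*x^3 + 3*x + 4*y^2*z
At (1, -3, -3): -101.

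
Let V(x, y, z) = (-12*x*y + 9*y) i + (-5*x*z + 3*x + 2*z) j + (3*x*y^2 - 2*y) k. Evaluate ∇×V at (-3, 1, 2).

(-37, -3, -52)

(∇×V)₁ = ∂V₃/∂y − ∂V₂/∂z = 6*x*y + 5*x - 4
(∇×V)₂ = ∂V₁/∂z − ∂V₃/∂x = -3*y^2
(∇×V)₃ = ∂V₂/∂x − ∂V₁/∂y = 12*x - 5*z - 6
∇×V = (6*x*y + 5*x - 4, -3*y^2, 12*x - 5*z - 6)
At (-3, 1, 2): (-37, -3, -52).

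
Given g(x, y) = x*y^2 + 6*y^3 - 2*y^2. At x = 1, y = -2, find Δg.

∂²g/∂x² = 0
∂²g/∂y² = 2*(x + 18*y - 2)
∇²g = 2*x + 36*y - 4
At (1, -2): -74.

-74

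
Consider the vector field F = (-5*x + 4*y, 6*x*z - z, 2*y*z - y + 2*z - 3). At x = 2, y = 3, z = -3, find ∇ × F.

(-18, 0, -22)

(∇×F)₁ = ∂F₃/∂y − ∂F₂/∂z = -6*x + 2*z
(∇×F)₂ = ∂F₁/∂z − ∂F₃/∂x = 0
(∇×F)₃ = ∂F₂/∂x − ∂F₁/∂y = 6*z - 4
∇×F = (-6*x + 2*z, 0, 6*z - 4)
At (2, 3, -3): (-18, 0, -22).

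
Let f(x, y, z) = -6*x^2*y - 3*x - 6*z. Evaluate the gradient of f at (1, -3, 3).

∂f/∂x = -12*x*y - 3
∂f/∂y = -6*x^2
∂f/∂z = -6
∇f = (-12*x*y - 3, -6*x^2, -6)
At (1, -3, 3): (33, -6, -6).

(33, -6, -6)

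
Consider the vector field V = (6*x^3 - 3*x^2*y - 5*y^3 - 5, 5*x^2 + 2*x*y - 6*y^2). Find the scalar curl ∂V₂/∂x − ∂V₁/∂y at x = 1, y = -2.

69

∂V₂/∂x = 10*x + 2*y
∂V₁/∂y = -3*x^2 - 15*y^2
Scalar curl = 3*x^2 + 10*x + 15*y^2 + 2*y
At (1, -2): 69.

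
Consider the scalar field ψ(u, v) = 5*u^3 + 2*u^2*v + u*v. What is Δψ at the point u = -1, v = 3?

-18

∂²ψ/∂u² = 2*(15*u + 2*v)
∂²ψ/∂v² = 0
∇²ψ = 30*u + 4*v
At (-1, 3): -18.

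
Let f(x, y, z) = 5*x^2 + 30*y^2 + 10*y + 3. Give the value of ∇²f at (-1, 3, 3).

70

∂²f/∂x² = 10
∂²f/∂y² = 60
∂²f/∂z² = 0
∇²f = 70
At (-1, 3, 3): 70.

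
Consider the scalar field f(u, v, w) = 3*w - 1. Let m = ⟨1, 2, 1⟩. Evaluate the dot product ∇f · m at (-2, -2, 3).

∂f/∂u = 0
∂f/∂v = 0
∂f/∂w = 3
∇f at (-2, -2, 3) = (0, 0, 3)
∇f · m = (0)(1) + (0)(2) + (3)(1) = 3

3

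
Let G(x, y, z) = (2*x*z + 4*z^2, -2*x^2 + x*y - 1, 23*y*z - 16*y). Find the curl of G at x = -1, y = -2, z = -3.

(∇×G)₁ = ∂G₃/∂y − ∂G₂/∂z = 23*z - 16
(∇×G)₂ = ∂G₁/∂z − ∂G₃/∂x = 2*x + 8*z
(∇×G)₃ = ∂G₂/∂x − ∂G₁/∂y = -4*x + y
∇×G = (23*z - 16, 2*x + 8*z, -4*x + y)
At (-1, -2, -3): (-85, -26, 2).

(-85, -26, 2)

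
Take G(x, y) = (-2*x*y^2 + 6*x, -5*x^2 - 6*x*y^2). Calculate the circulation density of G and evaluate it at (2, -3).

∂G₂/∂x = -10*x - 6*y^2
∂G₁/∂y = -4*x*y
Scalar curl = 4*x*y - 10*x - 6*y^2
At (2, -3): -98.

-98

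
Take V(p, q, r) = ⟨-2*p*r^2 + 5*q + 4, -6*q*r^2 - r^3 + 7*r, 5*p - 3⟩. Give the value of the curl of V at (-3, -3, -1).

(32, -17, -5)

(∇×V)₁ = ∂V₃/∂q − ∂V₂/∂r = 12*q*r + 3*r^2 - 7
(∇×V)₂ = ∂V₁/∂r − ∂V₃/∂p = -4*p*r - 5
(∇×V)₃ = ∂V₂/∂p − ∂V₁/∂q = -5
∇×V = (12*q*r + 3*r^2 - 7, -4*p*r - 5, -5)
At (-3, -3, -1): (32, -17, -5).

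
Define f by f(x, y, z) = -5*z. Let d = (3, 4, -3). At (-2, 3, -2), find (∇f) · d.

15

∂f/∂x = 0
∂f/∂y = 0
∂f/∂z = -5
∇f at (-2, 3, -2) = (0, 0, -5)
∇f · d = (0)(3) + (0)(4) + (-5)(-3) = 15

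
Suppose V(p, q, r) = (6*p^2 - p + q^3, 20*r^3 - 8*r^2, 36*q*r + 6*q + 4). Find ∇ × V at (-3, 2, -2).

(∇×V)₁ = ∂V₃/∂q − ∂V₂/∂r = -60*r^2 + 52*r + 6
(∇×V)₂ = ∂V₁/∂r − ∂V₃/∂p = 0
(∇×V)₃ = ∂V₂/∂p − ∂V₁/∂q = -3*q^2
∇×V = (-60*r^2 + 52*r + 6, 0, -3*q^2)
At (-3, 2, -2): (-338, 0, -12).

(-338, 0, -12)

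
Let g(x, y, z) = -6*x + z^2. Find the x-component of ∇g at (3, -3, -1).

(∇g)_1 = ∂g/∂x = -6
At (3, -3, -1): -6.

-6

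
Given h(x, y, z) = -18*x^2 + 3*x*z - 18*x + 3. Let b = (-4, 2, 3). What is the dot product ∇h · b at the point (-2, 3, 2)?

∂h/∂x = -36*x + 3*z - 18
∂h/∂y = 0
∂h/∂z = 3*x
∇h at (-2, 3, 2) = (60, 0, -6)
∇h · b = (60)(-4) + (0)(2) + (-6)(3) = -258

-258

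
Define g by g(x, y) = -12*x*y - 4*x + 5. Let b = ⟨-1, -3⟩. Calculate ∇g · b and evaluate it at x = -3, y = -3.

∂g/∂x = -12*y - 4
∂g/∂y = -12*x
∇g at (-3, -3) = (32, 36)
∇g · b = (32)(-1) + (36)(-3) = -140

-140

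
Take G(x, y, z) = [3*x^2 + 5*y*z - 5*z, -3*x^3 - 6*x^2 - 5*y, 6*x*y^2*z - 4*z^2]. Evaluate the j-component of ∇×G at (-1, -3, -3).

(∇×G)_2 = ∂G₁/∂z − ∂G₃/∂x
= 5*y - 5 − (6*y^2*z)
= -6*y^2*z + 5*y - 5
At (-1, -3, -3): 142.

142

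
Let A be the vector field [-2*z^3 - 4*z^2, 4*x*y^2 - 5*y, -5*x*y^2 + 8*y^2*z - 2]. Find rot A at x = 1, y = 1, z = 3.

(∇×A)₁ = ∂A₃/∂y − ∂A₂/∂z = -10*x*y + 16*y*z
(∇×A)₂ = ∂A₁/∂z − ∂A₃/∂x = 5*y^2 - 6*z^2 - 8*z
(∇×A)₃ = ∂A₂/∂x − ∂A₁/∂y = 4*y^2
∇×A = (-10*x*y + 16*y*z, 5*y^2 - 6*z^2 - 8*z, 4*y^2)
At (1, 1, 3): (38, -73, 4).

(38, -73, 4)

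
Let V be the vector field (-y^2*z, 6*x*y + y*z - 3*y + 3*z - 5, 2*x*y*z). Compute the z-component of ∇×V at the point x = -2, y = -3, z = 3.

-36

(∇×V)_3 = ∂V₂/∂x − ∂V₁/∂y
= 6*y − (-2*y*z)
= 2*y*z + 6*y
At (-2, -3, 3): -36.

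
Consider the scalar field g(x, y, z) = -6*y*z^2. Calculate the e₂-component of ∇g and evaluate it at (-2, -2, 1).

(∇g)_2 = ∂g/∂y = -6*z^2
At (-2, -2, 1): -6.

-6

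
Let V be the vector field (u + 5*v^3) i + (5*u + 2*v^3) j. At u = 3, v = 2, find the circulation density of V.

∂V₂/∂u = 5
∂V₁/∂v = 15*v^2
Scalar curl = -15*v^2 + 5
At (3, 2): -55.

-55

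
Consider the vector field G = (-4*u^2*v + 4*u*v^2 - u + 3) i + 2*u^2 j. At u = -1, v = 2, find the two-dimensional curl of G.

∂G₂/∂u = 4*u
∂G₁/∂v = -4*u^2 + 8*u*v
Scalar curl = 4*u^2 - 8*u*v + 4*u
At (-1, 2): 16.

16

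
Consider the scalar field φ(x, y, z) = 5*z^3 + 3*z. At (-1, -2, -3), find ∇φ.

(0, 0, 138)

∂φ/∂x = 0
∂φ/∂y = 0
∂φ/∂z = 15*z^2 + 3
∇φ = (0, 0, 15*z^2 + 3)
At (-1, -2, -3): (0, 0, 138).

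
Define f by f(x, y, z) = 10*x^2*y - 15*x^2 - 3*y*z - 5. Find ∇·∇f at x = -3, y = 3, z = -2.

∂²f/∂x² = 10*(2*y - 3)
∂²f/∂y² = 0
∂²f/∂z² = 0
∇²f = 20*y - 30
At (-3, 3, -2): 30.

30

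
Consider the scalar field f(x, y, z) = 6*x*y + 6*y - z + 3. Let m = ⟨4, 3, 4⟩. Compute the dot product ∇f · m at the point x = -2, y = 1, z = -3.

2

∂f/∂x = 6*y
∂f/∂y = 6*x + 6
∂f/∂z = -1
∇f at (-2, 1, -3) = (6, -6, -1)
∇f · m = (6)(4) + (-6)(3) + (-1)(4) = 2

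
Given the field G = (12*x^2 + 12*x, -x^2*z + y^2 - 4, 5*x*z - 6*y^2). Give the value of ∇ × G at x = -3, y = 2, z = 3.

(-15, -15, 18)

(∇×G)₁ = ∂G₃/∂y − ∂G₂/∂z = x^2 - 12*y
(∇×G)₂ = ∂G₁/∂z − ∂G₃/∂x = -5*z
(∇×G)₃ = ∂G₂/∂x − ∂G₁/∂y = -2*x*z
∇×G = (x^2 - 12*y, -5*z, -2*x*z)
At (-3, 2, 3): (-15, -15, 18).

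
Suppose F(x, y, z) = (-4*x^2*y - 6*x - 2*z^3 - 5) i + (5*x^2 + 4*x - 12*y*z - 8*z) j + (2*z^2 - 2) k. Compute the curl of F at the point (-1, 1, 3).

(20, -54, -2)

(∇×F)₁ = ∂F₃/∂y − ∂F₂/∂z = 12*y + 8
(∇×F)₂ = ∂F₁/∂z − ∂F₃/∂x = -6*z^2
(∇×F)₃ = ∂F₂/∂x − ∂F₁/∂y = 4*x^2 + 10*x + 4
∇×F = (12*y + 8, -6*z^2, 4*x^2 + 10*x + 4)
At (-1, 1, 3): (20, -54, -2).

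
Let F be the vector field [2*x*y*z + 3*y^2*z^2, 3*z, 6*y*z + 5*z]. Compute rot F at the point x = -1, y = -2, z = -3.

(-21, -68, 102)

(∇×F)₁ = ∂F₃/∂y − ∂F₂/∂z = 6*z - 3
(∇×F)₂ = ∂F₁/∂z − ∂F₃/∂x = 2*x*y + 6*y^2*z
(∇×F)₃ = ∂F₂/∂x − ∂F₁/∂y = -2*x*z - 6*y*z^2
∇×F = (6*z - 3, 2*x*y + 6*y^2*z, -2*x*z - 6*y*z^2)
At (-1, -2, -3): (-21, -68, 102).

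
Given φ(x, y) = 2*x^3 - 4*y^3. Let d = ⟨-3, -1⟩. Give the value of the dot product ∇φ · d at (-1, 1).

∂φ/∂x = 6*x^2
∂φ/∂y = -12*y^2
∇φ at (-1, 1) = (6, -12)
∇φ · d = (6)(-3) + (-12)(-1) = -6

-6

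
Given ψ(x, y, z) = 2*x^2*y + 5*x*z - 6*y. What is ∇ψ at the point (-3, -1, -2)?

∂ψ/∂x = 4*x*y + 5*z
∂ψ/∂y = 2*x^2 - 6
∂ψ/∂z = 5*x
∇ψ = (4*x*y + 5*z, 2*x^2 - 6, 5*x)
At (-3, -1, -2): (2, 12, -15).

(2, 12, -15)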